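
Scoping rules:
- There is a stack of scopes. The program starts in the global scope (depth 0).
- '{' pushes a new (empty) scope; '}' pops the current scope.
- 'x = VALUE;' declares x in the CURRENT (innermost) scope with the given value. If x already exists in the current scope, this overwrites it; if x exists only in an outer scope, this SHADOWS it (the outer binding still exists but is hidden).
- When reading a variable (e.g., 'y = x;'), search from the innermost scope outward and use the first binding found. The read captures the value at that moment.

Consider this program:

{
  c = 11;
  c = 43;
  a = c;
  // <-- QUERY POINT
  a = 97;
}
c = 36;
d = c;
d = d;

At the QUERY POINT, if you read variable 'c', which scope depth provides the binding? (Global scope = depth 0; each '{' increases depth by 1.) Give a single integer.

Step 1: enter scope (depth=1)
Step 2: declare c=11 at depth 1
Step 3: declare c=43 at depth 1
Step 4: declare a=(read c)=43 at depth 1
Visible at query point: a=43 c=43

Answer: 1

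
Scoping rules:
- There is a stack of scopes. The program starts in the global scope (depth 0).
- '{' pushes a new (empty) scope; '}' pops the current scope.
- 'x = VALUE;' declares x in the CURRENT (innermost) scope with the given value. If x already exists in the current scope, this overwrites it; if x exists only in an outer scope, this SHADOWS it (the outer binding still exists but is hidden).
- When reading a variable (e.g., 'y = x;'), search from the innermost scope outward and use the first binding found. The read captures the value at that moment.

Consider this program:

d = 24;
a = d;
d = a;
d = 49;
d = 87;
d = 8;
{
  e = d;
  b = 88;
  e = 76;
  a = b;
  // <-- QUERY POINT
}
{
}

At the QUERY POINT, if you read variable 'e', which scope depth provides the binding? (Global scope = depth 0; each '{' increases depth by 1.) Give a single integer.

Answer: 1

Derivation:
Step 1: declare d=24 at depth 0
Step 2: declare a=(read d)=24 at depth 0
Step 3: declare d=(read a)=24 at depth 0
Step 4: declare d=49 at depth 0
Step 5: declare d=87 at depth 0
Step 6: declare d=8 at depth 0
Step 7: enter scope (depth=1)
Step 8: declare e=(read d)=8 at depth 1
Step 9: declare b=88 at depth 1
Step 10: declare e=76 at depth 1
Step 11: declare a=(read b)=88 at depth 1
Visible at query point: a=88 b=88 d=8 e=76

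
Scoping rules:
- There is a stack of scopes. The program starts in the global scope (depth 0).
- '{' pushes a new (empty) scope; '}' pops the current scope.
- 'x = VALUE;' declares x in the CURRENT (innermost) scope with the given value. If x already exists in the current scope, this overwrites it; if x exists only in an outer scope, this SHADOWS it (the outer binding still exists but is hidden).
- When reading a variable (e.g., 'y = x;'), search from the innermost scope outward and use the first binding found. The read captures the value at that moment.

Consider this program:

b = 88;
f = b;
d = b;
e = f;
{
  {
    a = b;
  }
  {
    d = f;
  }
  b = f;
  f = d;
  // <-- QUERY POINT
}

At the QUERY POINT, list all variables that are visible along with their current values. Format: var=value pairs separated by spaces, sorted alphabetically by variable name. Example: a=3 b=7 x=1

Step 1: declare b=88 at depth 0
Step 2: declare f=(read b)=88 at depth 0
Step 3: declare d=(read b)=88 at depth 0
Step 4: declare e=(read f)=88 at depth 0
Step 5: enter scope (depth=1)
Step 6: enter scope (depth=2)
Step 7: declare a=(read b)=88 at depth 2
Step 8: exit scope (depth=1)
Step 9: enter scope (depth=2)
Step 10: declare d=(read f)=88 at depth 2
Step 11: exit scope (depth=1)
Step 12: declare b=(read f)=88 at depth 1
Step 13: declare f=(read d)=88 at depth 1
Visible at query point: b=88 d=88 e=88 f=88

Answer: b=88 d=88 e=88 f=88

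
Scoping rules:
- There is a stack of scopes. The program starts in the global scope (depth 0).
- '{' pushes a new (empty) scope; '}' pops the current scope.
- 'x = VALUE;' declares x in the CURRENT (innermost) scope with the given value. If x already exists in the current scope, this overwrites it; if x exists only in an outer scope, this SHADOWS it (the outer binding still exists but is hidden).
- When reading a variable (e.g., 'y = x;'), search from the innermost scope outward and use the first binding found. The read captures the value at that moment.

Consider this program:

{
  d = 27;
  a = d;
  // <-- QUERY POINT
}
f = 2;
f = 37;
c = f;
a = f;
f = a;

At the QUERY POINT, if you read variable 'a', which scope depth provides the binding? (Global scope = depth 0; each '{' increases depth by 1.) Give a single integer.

Answer: 1

Derivation:
Step 1: enter scope (depth=1)
Step 2: declare d=27 at depth 1
Step 3: declare a=(read d)=27 at depth 1
Visible at query point: a=27 d=27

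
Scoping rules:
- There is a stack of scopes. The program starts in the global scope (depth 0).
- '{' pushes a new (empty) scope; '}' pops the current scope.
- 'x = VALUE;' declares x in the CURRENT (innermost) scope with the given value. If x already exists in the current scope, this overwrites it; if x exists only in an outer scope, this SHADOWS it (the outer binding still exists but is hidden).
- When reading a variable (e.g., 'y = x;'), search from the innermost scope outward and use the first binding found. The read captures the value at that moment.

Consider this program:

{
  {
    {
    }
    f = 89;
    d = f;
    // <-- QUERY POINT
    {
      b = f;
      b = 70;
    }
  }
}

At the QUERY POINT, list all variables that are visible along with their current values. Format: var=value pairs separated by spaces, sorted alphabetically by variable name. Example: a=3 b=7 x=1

Step 1: enter scope (depth=1)
Step 2: enter scope (depth=2)
Step 3: enter scope (depth=3)
Step 4: exit scope (depth=2)
Step 5: declare f=89 at depth 2
Step 6: declare d=(read f)=89 at depth 2
Visible at query point: d=89 f=89

Answer: d=89 f=89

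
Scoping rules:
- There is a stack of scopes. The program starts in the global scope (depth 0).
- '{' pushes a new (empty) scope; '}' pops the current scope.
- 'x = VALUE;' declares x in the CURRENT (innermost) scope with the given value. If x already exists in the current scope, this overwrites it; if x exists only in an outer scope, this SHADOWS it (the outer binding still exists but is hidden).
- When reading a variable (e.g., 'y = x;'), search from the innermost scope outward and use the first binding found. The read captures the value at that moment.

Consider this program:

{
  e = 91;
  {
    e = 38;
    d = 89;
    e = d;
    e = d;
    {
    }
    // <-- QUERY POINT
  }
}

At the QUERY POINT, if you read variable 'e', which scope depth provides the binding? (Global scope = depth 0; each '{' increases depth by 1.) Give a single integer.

Answer: 2

Derivation:
Step 1: enter scope (depth=1)
Step 2: declare e=91 at depth 1
Step 3: enter scope (depth=2)
Step 4: declare e=38 at depth 2
Step 5: declare d=89 at depth 2
Step 6: declare e=(read d)=89 at depth 2
Step 7: declare e=(read d)=89 at depth 2
Step 8: enter scope (depth=3)
Step 9: exit scope (depth=2)
Visible at query point: d=89 e=89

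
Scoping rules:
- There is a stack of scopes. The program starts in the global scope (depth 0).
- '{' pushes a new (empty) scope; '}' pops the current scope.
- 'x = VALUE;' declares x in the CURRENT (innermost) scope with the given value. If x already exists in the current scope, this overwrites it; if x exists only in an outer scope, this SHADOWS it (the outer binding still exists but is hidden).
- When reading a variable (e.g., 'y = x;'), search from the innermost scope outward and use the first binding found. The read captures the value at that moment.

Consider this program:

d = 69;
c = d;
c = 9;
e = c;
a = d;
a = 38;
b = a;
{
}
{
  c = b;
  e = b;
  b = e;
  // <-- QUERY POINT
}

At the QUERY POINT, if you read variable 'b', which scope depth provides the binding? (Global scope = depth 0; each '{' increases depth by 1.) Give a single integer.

Answer: 1

Derivation:
Step 1: declare d=69 at depth 0
Step 2: declare c=(read d)=69 at depth 0
Step 3: declare c=9 at depth 0
Step 4: declare e=(read c)=9 at depth 0
Step 5: declare a=(read d)=69 at depth 0
Step 6: declare a=38 at depth 0
Step 7: declare b=(read a)=38 at depth 0
Step 8: enter scope (depth=1)
Step 9: exit scope (depth=0)
Step 10: enter scope (depth=1)
Step 11: declare c=(read b)=38 at depth 1
Step 12: declare e=(read b)=38 at depth 1
Step 13: declare b=(read e)=38 at depth 1
Visible at query point: a=38 b=38 c=38 d=69 e=38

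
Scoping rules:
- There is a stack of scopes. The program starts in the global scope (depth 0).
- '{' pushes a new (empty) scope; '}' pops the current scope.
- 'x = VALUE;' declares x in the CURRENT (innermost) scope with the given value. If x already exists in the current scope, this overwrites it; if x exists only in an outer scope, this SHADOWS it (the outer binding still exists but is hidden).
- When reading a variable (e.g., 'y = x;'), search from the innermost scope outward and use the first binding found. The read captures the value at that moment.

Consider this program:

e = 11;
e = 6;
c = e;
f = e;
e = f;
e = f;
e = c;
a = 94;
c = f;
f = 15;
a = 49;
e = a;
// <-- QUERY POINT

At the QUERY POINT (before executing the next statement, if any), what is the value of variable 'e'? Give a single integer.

Step 1: declare e=11 at depth 0
Step 2: declare e=6 at depth 0
Step 3: declare c=(read e)=6 at depth 0
Step 4: declare f=(read e)=6 at depth 0
Step 5: declare e=(read f)=6 at depth 0
Step 6: declare e=(read f)=6 at depth 0
Step 7: declare e=(read c)=6 at depth 0
Step 8: declare a=94 at depth 0
Step 9: declare c=(read f)=6 at depth 0
Step 10: declare f=15 at depth 0
Step 11: declare a=49 at depth 0
Step 12: declare e=(read a)=49 at depth 0
Visible at query point: a=49 c=6 e=49 f=15

Answer: 49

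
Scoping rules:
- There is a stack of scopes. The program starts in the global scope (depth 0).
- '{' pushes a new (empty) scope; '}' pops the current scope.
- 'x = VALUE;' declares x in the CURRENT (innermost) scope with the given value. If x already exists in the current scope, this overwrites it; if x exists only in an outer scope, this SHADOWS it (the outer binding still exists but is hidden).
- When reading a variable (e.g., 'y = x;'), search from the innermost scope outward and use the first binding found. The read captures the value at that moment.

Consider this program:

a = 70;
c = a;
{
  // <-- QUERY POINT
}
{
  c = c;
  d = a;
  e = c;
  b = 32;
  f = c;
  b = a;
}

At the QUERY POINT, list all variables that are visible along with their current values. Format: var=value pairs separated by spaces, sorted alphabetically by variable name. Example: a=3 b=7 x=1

Answer: a=70 c=70

Derivation:
Step 1: declare a=70 at depth 0
Step 2: declare c=(read a)=70 at depth 0
Step 3: enter scope (depth=1)
Visible at query point: a=70 c=70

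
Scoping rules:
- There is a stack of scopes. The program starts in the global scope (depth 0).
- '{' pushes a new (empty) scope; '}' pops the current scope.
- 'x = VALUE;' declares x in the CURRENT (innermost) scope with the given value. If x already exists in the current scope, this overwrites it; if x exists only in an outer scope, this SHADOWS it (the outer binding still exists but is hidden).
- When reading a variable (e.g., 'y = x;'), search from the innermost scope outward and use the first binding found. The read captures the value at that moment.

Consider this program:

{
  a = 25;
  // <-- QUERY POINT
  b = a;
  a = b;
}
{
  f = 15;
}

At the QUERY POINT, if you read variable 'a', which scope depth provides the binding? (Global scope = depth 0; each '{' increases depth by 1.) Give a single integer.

Answer: 1

Derivation:
Step 1: enter scope (depth=1)
Step 2: declare a=25 at depth 1
Visible at query point: a=25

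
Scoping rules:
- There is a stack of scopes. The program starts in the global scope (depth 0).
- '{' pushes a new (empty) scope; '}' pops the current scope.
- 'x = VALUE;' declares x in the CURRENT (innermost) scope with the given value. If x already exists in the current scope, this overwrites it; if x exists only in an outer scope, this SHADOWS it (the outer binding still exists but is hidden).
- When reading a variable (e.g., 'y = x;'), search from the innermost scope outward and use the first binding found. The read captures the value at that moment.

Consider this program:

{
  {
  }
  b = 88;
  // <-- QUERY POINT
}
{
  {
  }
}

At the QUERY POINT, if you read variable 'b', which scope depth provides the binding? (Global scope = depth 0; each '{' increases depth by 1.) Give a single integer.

Answer: 1

Derivation:
Step 1: enter scope (depth=1)
Step 2: enter scope (depth=2)
Step 3: exit scope (depth=1)
Step 4: declare b=88 at depth 1
Visible at query point: b=88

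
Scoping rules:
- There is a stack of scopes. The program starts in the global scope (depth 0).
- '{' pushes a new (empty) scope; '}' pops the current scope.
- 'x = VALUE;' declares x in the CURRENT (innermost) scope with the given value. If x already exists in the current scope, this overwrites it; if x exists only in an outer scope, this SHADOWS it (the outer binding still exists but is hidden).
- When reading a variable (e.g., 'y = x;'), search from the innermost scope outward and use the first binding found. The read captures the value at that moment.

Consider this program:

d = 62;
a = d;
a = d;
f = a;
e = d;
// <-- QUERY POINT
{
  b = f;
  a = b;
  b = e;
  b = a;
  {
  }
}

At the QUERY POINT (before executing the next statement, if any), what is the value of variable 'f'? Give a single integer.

Step 1: declare d=62 at depth 0
Step 2: declare a=(read d)=62 at depth 0
Step 3: declare a=(read d)=62 at depth 0
Step 4: declare f=(read a)=62 at depth 0
Step 5: declare e=(read d)=62 at depth 0
Visible at query point: a=62 d=62 e=62 f=62

Answer: 62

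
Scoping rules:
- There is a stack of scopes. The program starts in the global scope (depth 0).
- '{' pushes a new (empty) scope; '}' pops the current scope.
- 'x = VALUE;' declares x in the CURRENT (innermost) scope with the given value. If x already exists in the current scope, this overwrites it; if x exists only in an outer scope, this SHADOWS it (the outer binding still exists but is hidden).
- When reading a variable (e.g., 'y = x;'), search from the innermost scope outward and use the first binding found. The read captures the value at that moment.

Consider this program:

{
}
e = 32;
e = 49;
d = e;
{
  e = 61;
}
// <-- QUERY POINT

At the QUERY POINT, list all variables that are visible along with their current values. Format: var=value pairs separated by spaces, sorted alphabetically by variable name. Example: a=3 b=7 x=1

Answer: d=49 e=49

Derivation:
Step 1: enter scope (depth=1)
Step 2: exit scope (depth=0)
Step 3: declare e=32 at depth 0
Step 4: declare e=49 at depth 0
Step 5: declare d=(read e)=49 at depth 0
Step 6: enter scope (depth=1)
Step 7: declare e=61 at depth 1
Step 8: exit scope (depth=0)
Visible at query point: d=49 e=49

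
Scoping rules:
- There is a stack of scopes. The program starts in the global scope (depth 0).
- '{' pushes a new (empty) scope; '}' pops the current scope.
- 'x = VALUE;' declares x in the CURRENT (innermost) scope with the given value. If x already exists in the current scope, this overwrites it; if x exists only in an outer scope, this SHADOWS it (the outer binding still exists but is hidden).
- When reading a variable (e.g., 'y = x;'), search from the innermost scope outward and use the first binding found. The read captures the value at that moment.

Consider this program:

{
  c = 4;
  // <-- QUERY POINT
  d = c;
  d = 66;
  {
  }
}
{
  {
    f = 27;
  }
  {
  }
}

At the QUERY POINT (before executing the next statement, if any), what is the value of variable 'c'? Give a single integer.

Answer: 4

Derivation:
Step 1: enter scope (depth=1)
Step 2: declare c=4 at depth 1
Visible at query point: c=4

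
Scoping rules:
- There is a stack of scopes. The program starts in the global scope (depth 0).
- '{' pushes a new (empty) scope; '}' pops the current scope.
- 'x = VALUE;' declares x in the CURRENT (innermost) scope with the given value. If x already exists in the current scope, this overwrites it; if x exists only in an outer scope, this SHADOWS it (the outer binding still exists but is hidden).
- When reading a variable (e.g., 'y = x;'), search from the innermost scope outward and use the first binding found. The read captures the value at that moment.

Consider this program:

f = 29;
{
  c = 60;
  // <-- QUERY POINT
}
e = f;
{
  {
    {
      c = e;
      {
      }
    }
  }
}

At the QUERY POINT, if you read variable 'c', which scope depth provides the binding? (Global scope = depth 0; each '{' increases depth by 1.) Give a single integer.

Step 1: declare f=29 at depth 0
Step 2: enter scope (depth=1)
Step 3: declare c=60 at depth 1
Visible at query point: c=60 f=29

Answer: 1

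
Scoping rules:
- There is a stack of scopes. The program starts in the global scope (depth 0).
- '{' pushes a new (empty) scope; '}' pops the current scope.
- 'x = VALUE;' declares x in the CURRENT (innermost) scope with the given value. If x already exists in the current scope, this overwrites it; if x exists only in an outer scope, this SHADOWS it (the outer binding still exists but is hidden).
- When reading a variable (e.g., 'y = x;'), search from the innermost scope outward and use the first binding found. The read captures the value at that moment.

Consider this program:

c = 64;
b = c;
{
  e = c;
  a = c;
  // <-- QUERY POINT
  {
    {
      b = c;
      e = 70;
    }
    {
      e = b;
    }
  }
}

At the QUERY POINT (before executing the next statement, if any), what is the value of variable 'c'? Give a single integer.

Answer: 64

Derivation:
Step 1: declare c=64 at depth 0
Step 2: declare b=(read c)=64 at depth 0
Step 3: enter scope (depth=1)
Step 4: declare e=(read c)=64 at depth 1
Step 5: declare a=(read c)=64 at depth 1
Visible at query point: a=64 b=64 c=64 e=64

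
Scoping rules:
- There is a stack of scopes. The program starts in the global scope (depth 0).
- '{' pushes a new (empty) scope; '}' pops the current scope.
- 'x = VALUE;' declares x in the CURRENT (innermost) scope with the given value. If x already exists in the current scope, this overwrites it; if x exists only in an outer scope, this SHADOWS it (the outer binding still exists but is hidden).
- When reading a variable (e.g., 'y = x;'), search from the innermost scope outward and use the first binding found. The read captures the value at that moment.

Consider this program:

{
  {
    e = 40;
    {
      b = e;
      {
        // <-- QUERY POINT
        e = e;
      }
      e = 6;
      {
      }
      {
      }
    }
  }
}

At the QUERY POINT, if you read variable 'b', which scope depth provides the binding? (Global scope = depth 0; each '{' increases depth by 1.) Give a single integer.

Step 1: enter scope (depth=1)
Step 2: enter scope (depth=2)
Step 3: declare e=40 at depth 2
Step 4: enter scope (depth=3)
Step 5: declare b=(read e)=40 at depth 3
Step 6: enter scope (depth=4)
Visible at query point: b=40 e=40

Answer: 3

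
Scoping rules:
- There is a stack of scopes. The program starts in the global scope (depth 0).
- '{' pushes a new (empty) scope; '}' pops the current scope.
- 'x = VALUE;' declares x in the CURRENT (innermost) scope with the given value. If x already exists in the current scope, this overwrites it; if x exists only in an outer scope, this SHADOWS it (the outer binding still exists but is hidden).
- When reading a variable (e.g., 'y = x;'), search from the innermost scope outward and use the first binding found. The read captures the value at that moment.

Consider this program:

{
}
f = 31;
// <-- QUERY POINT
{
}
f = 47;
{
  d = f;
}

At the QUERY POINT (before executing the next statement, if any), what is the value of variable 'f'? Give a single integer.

Answer: 31

Derivation:
Step 1: enter scope (depth=1)
Step 2: exit scope (depth=0)
Step 3: declare f=31 at depth 0
Visible at query point: f=31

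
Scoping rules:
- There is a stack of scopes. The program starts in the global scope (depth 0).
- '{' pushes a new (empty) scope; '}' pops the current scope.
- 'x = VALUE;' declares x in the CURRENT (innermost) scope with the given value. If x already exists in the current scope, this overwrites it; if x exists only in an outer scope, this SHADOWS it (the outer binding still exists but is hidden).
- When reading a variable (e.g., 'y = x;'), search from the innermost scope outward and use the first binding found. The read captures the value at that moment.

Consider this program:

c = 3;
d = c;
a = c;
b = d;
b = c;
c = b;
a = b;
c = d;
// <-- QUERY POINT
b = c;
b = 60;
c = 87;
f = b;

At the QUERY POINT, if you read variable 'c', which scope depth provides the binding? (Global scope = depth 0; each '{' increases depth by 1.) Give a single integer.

Answer: 0

Derivation:
Step 1: declare c=3 at depth 0
Step 2: declare d=(read c)=3 at depth 0
Step 3: declare a=(read c)=3 at depth 0
Step 4: declare b=(read d)=3 at depth 0
Step 5: declare b=(read c)=3 at depth 0
Step 6: declare c=(read b)=3 at depth 0
Step 7: declare a=(read b)=3 at depth 0
Step 8: declare c=(read d)=3 at depth 0
Visible at query point: a=3 b=3 c=3 d=3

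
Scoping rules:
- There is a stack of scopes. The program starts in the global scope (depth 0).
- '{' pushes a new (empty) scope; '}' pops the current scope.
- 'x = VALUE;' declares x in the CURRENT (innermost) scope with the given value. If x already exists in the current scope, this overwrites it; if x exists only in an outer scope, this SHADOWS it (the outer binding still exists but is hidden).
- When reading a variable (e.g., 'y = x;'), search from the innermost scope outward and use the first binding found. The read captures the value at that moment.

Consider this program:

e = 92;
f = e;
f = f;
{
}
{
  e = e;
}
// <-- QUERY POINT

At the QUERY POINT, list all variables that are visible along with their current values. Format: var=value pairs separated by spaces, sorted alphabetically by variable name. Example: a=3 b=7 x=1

Answer: e=92 f=92

Derivation:
Step 1: declare e=92 at depth 0
Step 2: declare f=(read e)=92 at depth 0
Step 3: declare f=(read f)=92 at depth 0
Step 4: enter scope (depth=1)
Step 5: exit scope (depth=0)
Step 6: enter scope (depth=1)
Step 7: declare e=(read e)=92 at depth 1
Step 8: exit scope (depth=0)
Visible at query point: e=92 f=92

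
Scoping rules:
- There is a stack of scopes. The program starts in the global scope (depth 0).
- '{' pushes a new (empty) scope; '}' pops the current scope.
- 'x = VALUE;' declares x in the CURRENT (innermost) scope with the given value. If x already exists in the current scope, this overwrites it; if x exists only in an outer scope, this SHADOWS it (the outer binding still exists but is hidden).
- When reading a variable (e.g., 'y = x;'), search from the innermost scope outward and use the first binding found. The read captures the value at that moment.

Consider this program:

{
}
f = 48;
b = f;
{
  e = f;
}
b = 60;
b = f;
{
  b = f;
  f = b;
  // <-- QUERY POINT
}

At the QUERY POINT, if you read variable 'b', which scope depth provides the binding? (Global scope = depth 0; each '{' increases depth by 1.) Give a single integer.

Step 1: enter scope (depth=1)
Step 2: exit scope (depth=0)
Step 3: declare f=48 at depth 0
Step 4: declare b=(read f)=48 at depth 0
Step 5: enter scope (depth=1)
Step 6: declare e=(read f)=48 at depth 1
Step 7: exit scope (depth=0)
Step 8: declare b=60 at depth 0
Step 9: declare b=(read f)=48 at depth 0
Step 10: enter scope (depth=1)
Step 11: declare b=(read f)=48 at depth 1
Step 12: declare f=(read b)=48 at depth 1
Visible at query point: b=48 f=48

Answer: 1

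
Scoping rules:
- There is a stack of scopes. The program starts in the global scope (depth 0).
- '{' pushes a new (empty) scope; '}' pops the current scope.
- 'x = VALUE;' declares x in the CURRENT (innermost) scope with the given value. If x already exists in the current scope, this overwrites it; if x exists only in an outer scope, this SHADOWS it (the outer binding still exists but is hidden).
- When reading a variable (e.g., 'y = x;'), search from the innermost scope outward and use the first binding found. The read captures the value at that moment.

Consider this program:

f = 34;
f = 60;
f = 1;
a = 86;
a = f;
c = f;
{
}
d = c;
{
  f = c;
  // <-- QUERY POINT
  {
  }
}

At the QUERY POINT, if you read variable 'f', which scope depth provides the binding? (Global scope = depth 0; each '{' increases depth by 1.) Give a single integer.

Answer: 1

Derivation:
Step 1: declare f=34 at depth 0
Step 2: declare f=60 at depth 0
Step 3: declare f=1 at depth 0
Step 4: declare a=86 at depth 0
Step 5: declare a=(read f)=1 at depth 0
Step 6: declare c=(read f)=1 at depth 0
Step 7: enter scope (depth=1)
Step 8: exit scope (depth=0)
Step 9: declare d=(read c)=1 at depth 0
Step 10: enter scope (depth=1)
Step 11: declare f=(read c)=1 at depth 1
Visible at query point: a=1 c=1 d=1 f=1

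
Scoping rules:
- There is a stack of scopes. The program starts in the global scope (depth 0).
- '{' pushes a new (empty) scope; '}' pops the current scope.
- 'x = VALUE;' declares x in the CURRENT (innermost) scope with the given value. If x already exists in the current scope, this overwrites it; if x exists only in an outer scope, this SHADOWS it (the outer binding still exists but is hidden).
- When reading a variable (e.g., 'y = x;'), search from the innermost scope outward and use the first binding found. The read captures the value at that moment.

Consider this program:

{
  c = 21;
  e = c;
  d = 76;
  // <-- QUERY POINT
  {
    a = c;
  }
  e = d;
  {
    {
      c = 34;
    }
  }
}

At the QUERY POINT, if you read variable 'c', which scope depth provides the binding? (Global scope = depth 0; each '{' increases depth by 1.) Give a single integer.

Step 1: enter scope (depth=1)
Step 2: declare c=21 at depth 1
Step 3: declare e=(read c)=21 at depth 1
Step 4: declare d=76 at depth 1
Visible at query point: c=21 d=76 e=21

Answer: 1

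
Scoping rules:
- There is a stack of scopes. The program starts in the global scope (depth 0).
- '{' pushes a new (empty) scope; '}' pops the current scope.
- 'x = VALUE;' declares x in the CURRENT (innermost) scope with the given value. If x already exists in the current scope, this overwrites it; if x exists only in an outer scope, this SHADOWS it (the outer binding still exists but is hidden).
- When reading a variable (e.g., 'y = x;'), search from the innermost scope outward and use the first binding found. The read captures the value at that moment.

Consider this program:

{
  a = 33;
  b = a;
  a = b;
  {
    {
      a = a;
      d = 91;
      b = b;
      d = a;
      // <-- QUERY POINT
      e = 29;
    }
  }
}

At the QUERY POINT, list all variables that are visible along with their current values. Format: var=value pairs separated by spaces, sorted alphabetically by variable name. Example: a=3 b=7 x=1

Answer: a=33 b=33 d=33

Derivation:
Step 1: enter scope (depth=1)
Step 2: declare a=33 at depth 1
Step 3: declare b=(read a)=33 at depth 1
Step 4: declare a=(read b)=33 at depth 1
Step 5: enter scope (depth=2)
Step 6: enter scope (depth=3)
Step 7: declare a=(read a)=33 at depth 3
Step 8: declare d=91 at depth 3
Step 9: declare b=(read b)=33 at depth 3
Step 10: declare d=(read a)=33 at depth 3
Visible at query point: a=33 b=33 d=33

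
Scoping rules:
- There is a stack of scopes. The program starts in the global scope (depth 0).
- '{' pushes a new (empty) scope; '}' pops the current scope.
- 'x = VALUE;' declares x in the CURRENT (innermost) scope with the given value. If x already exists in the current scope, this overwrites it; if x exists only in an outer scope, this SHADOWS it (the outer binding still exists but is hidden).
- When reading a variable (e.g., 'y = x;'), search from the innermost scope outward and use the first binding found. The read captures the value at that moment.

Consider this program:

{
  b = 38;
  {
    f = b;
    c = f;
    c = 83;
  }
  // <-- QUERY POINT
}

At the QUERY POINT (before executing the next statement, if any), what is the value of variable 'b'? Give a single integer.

Answer: 38

Derivation:
Step 1: enter scope (depth=1)
Step 2: declare b=38 at depth 1
Step 3: enter scope (depth=2)
Step 4: declare f=(read b)=38 at depth 2
Step 5: declare c=(read f)=38 at depth 2
Step 6: declare c=83 at depth 2
Step 7: exit scope (depth=1)
Visible at query point: b=38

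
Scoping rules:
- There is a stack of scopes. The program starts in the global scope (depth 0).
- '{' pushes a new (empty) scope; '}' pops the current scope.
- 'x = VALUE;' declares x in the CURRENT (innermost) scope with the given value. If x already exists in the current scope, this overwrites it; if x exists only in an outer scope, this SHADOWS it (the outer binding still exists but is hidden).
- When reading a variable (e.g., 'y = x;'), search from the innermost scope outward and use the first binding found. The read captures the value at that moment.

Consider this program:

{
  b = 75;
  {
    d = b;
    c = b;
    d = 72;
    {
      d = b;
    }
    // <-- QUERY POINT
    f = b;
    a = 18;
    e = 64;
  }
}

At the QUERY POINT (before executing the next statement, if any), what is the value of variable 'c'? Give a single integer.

Step 1: enter scope (depth=1)
Step 2: declare b=75 at depth 1
Step 3: enter scope (depth=2)
Step 4: declare d=(read b)=75 at depth 2
Step 5: declare c=(read b)=75 at depth 2
Step 6: declare d=72 at depth 2
Step 7: enter scope (depth=3)
Step 8: declare d=(read b)=75 at depth 3
Step 9: exit scope (depth=2)
Visible at query point: b=75 c=75 d=72

Answer: 75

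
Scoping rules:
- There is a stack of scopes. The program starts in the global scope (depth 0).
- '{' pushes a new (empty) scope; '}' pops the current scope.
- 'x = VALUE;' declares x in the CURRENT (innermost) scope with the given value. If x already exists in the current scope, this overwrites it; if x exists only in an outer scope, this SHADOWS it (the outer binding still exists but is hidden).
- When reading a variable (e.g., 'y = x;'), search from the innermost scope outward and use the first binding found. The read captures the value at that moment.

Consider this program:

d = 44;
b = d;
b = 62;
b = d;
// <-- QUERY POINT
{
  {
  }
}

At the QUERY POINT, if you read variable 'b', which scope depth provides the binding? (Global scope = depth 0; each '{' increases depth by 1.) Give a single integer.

Answer: 0

Derivation:
Step 1: declare d=44 at depth 0
Step 2: declare b=(read d)=44 at depth 0
Step 3: declare b=62 at depth 0
Step 4: declare b=(read d)=44 at depth 0
Visible at query point: b=44 d=44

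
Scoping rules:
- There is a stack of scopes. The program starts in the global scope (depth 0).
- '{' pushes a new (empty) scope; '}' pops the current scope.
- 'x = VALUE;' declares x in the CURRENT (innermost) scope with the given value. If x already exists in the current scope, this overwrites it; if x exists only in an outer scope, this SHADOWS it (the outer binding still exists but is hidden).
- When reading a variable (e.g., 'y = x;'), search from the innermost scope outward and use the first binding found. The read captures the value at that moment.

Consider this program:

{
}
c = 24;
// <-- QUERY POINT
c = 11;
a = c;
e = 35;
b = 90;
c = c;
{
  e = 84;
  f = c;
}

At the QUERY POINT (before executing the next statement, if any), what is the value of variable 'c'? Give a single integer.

Answer: 24

Derivation:
Step 1: enter scope (depth=1)
Step 2: exit scope (depth=0)
Step 3: declare c=24 at depth 0
Visible at query point: c=24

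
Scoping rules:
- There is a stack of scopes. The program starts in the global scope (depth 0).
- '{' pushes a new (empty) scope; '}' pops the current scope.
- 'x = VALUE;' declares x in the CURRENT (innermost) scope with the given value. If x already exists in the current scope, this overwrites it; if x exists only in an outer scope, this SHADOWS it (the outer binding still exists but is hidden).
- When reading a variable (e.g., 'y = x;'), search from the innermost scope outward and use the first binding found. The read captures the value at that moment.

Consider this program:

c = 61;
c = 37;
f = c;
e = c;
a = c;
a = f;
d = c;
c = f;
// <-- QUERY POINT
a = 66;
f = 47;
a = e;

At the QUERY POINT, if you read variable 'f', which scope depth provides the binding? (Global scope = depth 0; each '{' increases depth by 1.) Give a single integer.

Answer: 0

Derivation:
Step 1: declare c=61 at depth 0
Step 2: declare c=37 at depth 0
Step 3: declare f=(read c)=37 at depth 0
Step 4: declare e=(read c)=37 at depth 0
Step 5: declare a=(read c)=37 at depth 0
Step 6: declare a=(read f)=37 at depth 0
Step 7: declare d=(read c)=37 at depth 0
Step 8: declare c=(read f)=37 at depth 0
Visible at query point: a=37 c=37 d=37 e=37 f=37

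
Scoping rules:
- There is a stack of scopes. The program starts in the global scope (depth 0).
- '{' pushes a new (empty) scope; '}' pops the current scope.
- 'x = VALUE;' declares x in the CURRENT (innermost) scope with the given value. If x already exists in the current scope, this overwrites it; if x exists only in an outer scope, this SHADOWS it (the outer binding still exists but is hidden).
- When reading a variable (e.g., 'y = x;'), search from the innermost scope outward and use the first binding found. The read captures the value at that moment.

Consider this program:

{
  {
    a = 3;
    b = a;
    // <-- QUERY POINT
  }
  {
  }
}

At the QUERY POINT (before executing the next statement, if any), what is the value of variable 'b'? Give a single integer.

Answer: 3

Derivation:
Step 1: enter scope (depth=1)
Step 2: enter scope (depth=2)
Step 3: declare a=3 at depth 2
Step 4: declare b=(read a)=3 at depth 2
Visible at query point: a=3 b=3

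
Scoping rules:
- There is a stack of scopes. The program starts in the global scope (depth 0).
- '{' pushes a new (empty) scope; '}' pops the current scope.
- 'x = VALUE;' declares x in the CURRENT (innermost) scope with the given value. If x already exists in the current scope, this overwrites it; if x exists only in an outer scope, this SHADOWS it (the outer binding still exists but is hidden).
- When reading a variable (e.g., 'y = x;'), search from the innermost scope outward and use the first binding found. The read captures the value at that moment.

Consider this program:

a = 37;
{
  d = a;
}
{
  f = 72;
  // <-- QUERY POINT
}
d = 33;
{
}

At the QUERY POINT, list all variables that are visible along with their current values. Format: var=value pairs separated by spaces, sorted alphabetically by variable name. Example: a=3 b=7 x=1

Answer: a=37 f=72

Derivation:
Step 1: declare a=37 at depth 0
Step 2: enter scope (depth=1)
Step 3: declare d=(read a)=37 at depth 1
Step 4: exit scope (depth=0)
Step 5: enter scope (depth=1)
Step 6: declare f=72 at depth 1
Visible at query point: a=37 f=72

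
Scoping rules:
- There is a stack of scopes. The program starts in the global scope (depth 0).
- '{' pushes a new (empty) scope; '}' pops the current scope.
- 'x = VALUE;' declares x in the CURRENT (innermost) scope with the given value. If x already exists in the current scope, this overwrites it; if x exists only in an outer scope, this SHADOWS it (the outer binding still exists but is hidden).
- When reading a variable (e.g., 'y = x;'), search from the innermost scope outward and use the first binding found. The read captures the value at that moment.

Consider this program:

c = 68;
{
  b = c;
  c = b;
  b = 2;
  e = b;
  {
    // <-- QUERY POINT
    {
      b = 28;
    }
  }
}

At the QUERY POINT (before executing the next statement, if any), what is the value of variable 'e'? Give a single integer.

Answer: 2

Derivation:
Step 1: declare c=68 at depth 0
Step 2: enter scope (depth=1)
Step 3: declare b=(read c)=68 at depth 1
Step 4: declare c=(read b)=68 at depth 1
Step 5: declare b=2 at depth 1
Step 6: declare e=(read b)=2 at depth 1
Step 7: enter scope (depth=2)
Visible at query point: b=2 c=68 e=2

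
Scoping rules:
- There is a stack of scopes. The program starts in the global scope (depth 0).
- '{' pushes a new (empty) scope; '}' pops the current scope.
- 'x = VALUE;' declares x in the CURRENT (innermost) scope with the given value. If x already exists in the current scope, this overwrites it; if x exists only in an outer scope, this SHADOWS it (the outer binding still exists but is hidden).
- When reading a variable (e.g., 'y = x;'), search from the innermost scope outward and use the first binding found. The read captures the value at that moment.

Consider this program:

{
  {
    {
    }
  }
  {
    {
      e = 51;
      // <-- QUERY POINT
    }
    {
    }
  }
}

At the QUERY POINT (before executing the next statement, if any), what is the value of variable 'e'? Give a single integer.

Answer: 51

Derivation:
Step 1: enter scope (depth=1)
Step 2: enter scope (depth=2)
Step 3: enter scope (depth=3)
Step 4: exit scope (depth=2)
Step 5: exit scope (depth=1)
Step 6: enter scope (depth=2)
Step 7: enter scope (depth=3)
Step 8: declare e=51 at depth 3
Visible at query point: e=51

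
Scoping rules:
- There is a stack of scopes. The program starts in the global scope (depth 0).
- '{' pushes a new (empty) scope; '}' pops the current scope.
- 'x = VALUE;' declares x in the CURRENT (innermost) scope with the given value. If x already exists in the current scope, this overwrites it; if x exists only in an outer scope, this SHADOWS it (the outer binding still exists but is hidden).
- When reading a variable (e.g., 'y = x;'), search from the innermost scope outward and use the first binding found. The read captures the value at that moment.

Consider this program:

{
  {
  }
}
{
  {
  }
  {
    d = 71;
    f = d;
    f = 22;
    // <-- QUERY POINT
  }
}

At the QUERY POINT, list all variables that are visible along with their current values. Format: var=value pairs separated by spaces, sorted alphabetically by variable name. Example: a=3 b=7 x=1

Answer: d=71 f=22

Derivation:
Step 1: enter scope (depth=1)
Step 2: enter scope (depth=2)
Step 3: exit scope (depth=1)
Step 4: exit scope (depth=0)
Step 5: enter scope (depth=1)
Step 6: enter scope (depth=2)
Step 7: exit scope (depth=1)
Step 8: enter scope (depth=2)
Step 9: declare d=71 at depth 2
Step 10: declare f=(read d)=71 at depth 2
Step 11: declare f=22 at depth 2
Visible at query point: d=71 f=22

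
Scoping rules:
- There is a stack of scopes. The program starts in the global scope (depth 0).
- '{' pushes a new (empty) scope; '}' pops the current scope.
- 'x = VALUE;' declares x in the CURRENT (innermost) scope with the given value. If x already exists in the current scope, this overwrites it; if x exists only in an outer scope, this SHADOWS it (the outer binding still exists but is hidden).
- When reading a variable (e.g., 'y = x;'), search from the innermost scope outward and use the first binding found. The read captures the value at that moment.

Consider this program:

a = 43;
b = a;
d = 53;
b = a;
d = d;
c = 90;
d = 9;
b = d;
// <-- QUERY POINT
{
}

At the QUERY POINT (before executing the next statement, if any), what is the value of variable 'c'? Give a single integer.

Answer: 90

Derivation:
Step 1: declare a=43 at depth 0
Step 2: declare b=(read a)=43 at depth 0
Step 3: declare d=53 at depth 0
Step 4: declare b=(read a)=43 at depth 0
Step 5: declare d=(read d)=53 at depth 0
Step 6: declare c=90 at depth 0
Step 7: declare d=9 at depth 0
Step 8: declare b=(read d)=9 at depth 0
Visible at query point: a=43 b=9 c=90 d=9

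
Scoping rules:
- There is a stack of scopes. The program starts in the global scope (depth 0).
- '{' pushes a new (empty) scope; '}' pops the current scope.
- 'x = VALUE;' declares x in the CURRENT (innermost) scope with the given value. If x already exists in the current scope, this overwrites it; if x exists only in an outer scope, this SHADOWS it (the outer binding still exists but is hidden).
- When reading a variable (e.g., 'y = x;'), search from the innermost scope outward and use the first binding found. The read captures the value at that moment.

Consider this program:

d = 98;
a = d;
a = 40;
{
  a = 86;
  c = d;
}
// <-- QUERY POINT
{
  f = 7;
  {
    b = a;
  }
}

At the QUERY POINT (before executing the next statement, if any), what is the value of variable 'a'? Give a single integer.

Step 1: declare d=98 at depth 0
Step 2: declare a=(read d)=98 at depth 0
Step 3: declare a=40 at depth 0
Step 4: enter scope (depth=1)
Step 5: declare a=86 at depth 1
Step 6: declare c=(read d)=98 at depth 1
Step 7: exit scope (depth=0)
Visible at query point: a=40 d=98

Answer: 40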